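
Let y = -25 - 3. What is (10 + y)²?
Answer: 324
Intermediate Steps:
y = -28
(10 + y)² = (10 - 28)² = (-18)² = 324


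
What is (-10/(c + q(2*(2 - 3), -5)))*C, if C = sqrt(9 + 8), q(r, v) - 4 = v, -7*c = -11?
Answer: -35*sqrt(17)/2 ≈ -72.154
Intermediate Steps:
c = 11/7 (c = -1/7*(-11) = 11/7 ≈ 1.5714)
q(r, v) = 4 + v
C = sqrt(17) ≈ 4.1231
(-10/(c + q(2*(2 - 3), -5)))*C = (-10/(11/7 + (4 - 5)))*sqrt(17) = (-10/(11/7 - 1))*sqrt(17) = (-10/4/7)*sqrt(17) = (-10*7/4)*sqrt(17) = -35*sqrt(17)/2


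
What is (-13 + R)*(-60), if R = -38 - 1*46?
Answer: 5820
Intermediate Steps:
R = -84 (R = -38 - 46 = -84)
(-13 + R)*(-60) = (-13 - 84)*(-60) = -97*(-60) = 5820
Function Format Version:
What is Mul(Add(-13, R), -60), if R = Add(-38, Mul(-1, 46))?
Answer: 5820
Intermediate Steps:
R = -84 (R = Add(-38, -46) = -84)
Mul(Add(-13, R), -60) = Mul(Add(-13, -84), -60) = Mul(-97, -60) = 5820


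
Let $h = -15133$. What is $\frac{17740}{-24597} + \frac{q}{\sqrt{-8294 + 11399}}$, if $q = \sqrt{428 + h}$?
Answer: $- \frac{17740}{24597} + \frac{i \sqrt{202929}}{207} \approx -0.72123 + 2.1762 i$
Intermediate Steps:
$q = i \sqrt{14705}$ ($q = \sqrt{428 - 15133} = \sqrt{-14705} = i \sqrt{14705} \approx 121.26 i$)
$\frac{17740}{-24597} + \frac{q}{\sqrt{-8294 + 11399}} = \frac{17740}{-24597} + \frac{i \sqrt{14705}}{\sqrt{-8294 + 11399}} = 17740 \left(- \frac{1}{24597}\right) + \frac{i \sqrt{14705}}{\sqrt{3105}} = - \frac{17740}{24597} + \frac{i \sqrt{14705}}{3 \sqrt{345}} = - \frac{17740}{24597} + i \sqrt{14705} \frac{\sqrt{345}}{1035} = - \frac{17740}{24597} + \frac{i \sqrt{202929}}{207}$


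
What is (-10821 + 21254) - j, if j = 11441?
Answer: -1008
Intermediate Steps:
(-10821 + 21254) - j = (-10821 + 21254) - 1*11441 = 10433 - 11441 = -1008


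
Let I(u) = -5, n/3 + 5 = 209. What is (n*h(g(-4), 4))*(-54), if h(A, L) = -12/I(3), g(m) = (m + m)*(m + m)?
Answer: -396576/5 ≈ -79315.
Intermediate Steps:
n = 612 (n = -15 + 3*209 = -15 + 627 = 612)
g(m) = 4*m² (g(m) = (2*m)*(2*m) = 4*m²)
h(A, L) = 12/5 (h(A, L) = -12/(-5) = -12*(-⅕) = 12/5)
(n*h(g(-4), 4))*(-54) = (612*(12/5))*(-54) = (7344/5)*(-54) = -396576/5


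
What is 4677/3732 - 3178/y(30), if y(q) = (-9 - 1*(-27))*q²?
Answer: 665699/629775 ≈ 1.0570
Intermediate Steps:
y(q) = 18*q² (y(q) = (-9 + 27)*q² = 18*q²)
4677/3732 - 3178/y(30) = 4677/3732 - 3178/(18*30²) = 4677*(1/3732) - 3178/(18*900) = 1559/1244 - 3178/16200 = 1559/1244 - 3178*1/16200 = 1559/1244 - 1589/8100 = 665699/629775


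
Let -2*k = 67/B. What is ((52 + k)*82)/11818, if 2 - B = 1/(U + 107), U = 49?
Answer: 448786/1837699 ≈ 0.24421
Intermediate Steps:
B = 311/156 (B = 2 - 1/(49 + 107) = 2 - 1/156 = 311/156 ≈ 1.9936)
k = -5226/311 (k = -67/(2*311/156) = -67*156/(2*311) = -½*10452/311 = -5226/311 ≈ -16.804)
((52 + k)*82)/11818 = ((52 - 5226/311)*82)/11818 = ((10946/311)*82)*(1/11818) = (897572/311)*(1/11818) = 448786/1837699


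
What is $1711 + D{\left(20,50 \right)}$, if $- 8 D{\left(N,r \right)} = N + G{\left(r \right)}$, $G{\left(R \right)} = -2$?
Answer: $\frac{6835}{4} \approx 1708.8$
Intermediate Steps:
$D{\left(N,r \right)} = \frac{1}{4} - \frac{N}{8}$ ($D{\left(N,r \right)} = - \frac{N - 2}{8} = - \frac{-2 + N}{8} = \frac{1}{4} - \frac{N}{8}$)
$1711 + D{\left(20,50 \right)} = 1711 + \left(\frac{1}{4} - \frac{5}{2}\right) = 1711 - \frac{9}{4} = \frac{6835}{4}$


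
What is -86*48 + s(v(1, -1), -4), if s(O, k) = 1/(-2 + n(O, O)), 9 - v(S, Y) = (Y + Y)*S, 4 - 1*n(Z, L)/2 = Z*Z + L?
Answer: -1065025/258 ≈ -4128.0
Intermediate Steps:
n(Z, L) = 8 - 2*L - 2*Z² (n(Z, L) = 8 - 2*(Z*Z + L) = 8 - 2*(Z² + L) = 8 - 2*(L + Z²) = 8 + (-2*L - 2*Z²) = 8 - 2*L - 2*Z²)
v(S, Y) = 9 - 2*S*Y (v(S, Y) = 9 - (Y + Y)*S = 9 - 2*Y*S = 9 - 2*S*Y)
s(O, k) = 1/(6 - 2*O - 2*O²) (s(O, k) = 1/(-2 + (8 - 2*O - 2*O²)) = 1/(6 - 2*O - 2*O²))
-86*48 + s(v(1, -1), -4) = -86*48 - 1/(-6 + 2*(9 - 2*1*(-1)) + 2*(9 - 2*1*(-1))²) = -4128 - 1/(-6 + 2*(9 + 2) + 2*(9 + 2)²) = -4128 - 1/(-6 + 2*11 + 2*11²) = -4128 - 1/(-6 + 22 + 2*121) = -4128 - 1/(-6 + 22 + 242) = -4128 - 1/258 = -1065025/258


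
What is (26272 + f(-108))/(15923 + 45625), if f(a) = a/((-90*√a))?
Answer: 6568/15387 - I*√3/923220 ≈ 0.42685 - 1.8761e-6*I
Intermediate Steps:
f(a) = -√a/90 (f(a) = a*(-1/(90*√a)) = -√a/90)
(26272 + f(-108))/(15923 + 45625) = (26272 - I*√3/15)/(15923 + 45625) = (26272 - I*√3/15)/61548 = (26272 - I*√3/15)*(1/61548) = 6568/15387 - I*√3/923220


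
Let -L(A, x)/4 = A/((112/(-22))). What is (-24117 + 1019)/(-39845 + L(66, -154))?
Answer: 80843/139276 ≈ 0.58045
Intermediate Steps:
L(A, x) = 11*A/14 (L(A, x) = -4*A/(112/(-22)) = -4*A/(112*(-1/22)) = -4*A/(-56/11) = -4*A*(-11)/56 = -(-11)*A/14 = 11*A/14)
(-24117 + 1019)/(-39845 + L(66, -154)) = (-24117 + 1019)/(-39845 + (11/14)*66) = -23098/(-39845 + 363/7) = -23098/(-278552/7) = -23098*(-7/278552) = 80843/139276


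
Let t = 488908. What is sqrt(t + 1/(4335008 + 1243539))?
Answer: sqrt(15214908205496708319)/5578547 ≈ 699.22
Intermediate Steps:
sqrt(t + 1/(4335008 + 1243539)) = sqrt(488908 + 1/(4335008 + 1243539)) = sqrt(488908 + 1/5578547) = sqrt(2727396256677/5578547) = sqrt(15214908205496708319)/5578547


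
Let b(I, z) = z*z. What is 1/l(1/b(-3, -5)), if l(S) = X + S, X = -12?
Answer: -25/299 ≈ -0.083612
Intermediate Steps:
b(I, z) = z²
l(S) = -12 + S
1/l(1/b(-3, -5)) = 1/(-12 + 1/((-5)²)) = 1/(-12 + 1/25) = 1/(-299/25) = -25/299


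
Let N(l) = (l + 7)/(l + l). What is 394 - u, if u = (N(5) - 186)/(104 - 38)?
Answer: 1984/5 ≈ 396.80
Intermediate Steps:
N(l) = (7 + l)/(2*l) (N(l) = (7 + l)/((2*l)) = (7 + l)*(1/(2*l)) = (7 + l)/(2*l))
u = -14/5 (u = ((½)*(7 + 5)/5 - 186)/(104 - 38) = ((½)*(⅕)*12 - 186)/66 = (6/5 - 186)*(1/66) = -924/5*1/66 = -14/5 ≈ -2.8000)
394 - u = 394 - 1*(-14/5) = 394 + 14/5 = 1984/5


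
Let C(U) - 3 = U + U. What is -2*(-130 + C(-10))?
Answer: 294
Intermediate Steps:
C(U) = 3 + 2*U (C(U) = 3 + (U + U) = 3 + 2*U)
-2*(-130 + C(-10)) = -2*(-130 + (3 + 2*(-10))) = -2*(-130 + (3 - 20)) = -2*(-130 - 17) = -2*(-147) = 294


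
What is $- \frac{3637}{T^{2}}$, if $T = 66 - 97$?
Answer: $- \frac{3637}{961} \approx -3.7846$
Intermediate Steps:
$T = -31$ ($T = 66 - 97 = -31$)
$- \frac{3637}{T^{2}} = - \frac{3637}{\left(-31\right)^{2}} = - \frac{3637}{961}$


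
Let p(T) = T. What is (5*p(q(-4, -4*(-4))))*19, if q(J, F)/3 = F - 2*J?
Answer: 6840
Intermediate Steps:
q(J, F) = -6*J + 3*F (q(J, F) = 3*(F - 2*J) = -6*J + 3*F)
(5*p(q(-4, -4*(-4))))*19 = (5*(-6*(-4) + 3*(-4*(-4))))*19 = (5*(24 + 3*16))*19 = (5*(24 + 48))*19 = (5*72)*19 = 360*19 = 6840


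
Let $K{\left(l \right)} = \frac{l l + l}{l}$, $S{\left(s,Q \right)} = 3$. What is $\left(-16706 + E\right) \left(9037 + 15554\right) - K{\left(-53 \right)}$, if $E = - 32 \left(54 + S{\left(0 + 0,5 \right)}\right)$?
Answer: $-455671178$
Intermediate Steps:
$E = -1824$ ($E = - 32 \left(54 + 3\right) = \left(-32\right) 57 = -1824$)
$K{\left(l \right)} = \frac{l + l^{2}}{l}$ ($K{\left(l \right)} = \frac{l^{2} + l}{l} = \frac{l + l^{2}}{l}$)
$\left(-16706 + E\right) \left(9037 + 15554\right) - K{\left(-53 \right)} = \left(-16706 - 1824\right) \left(9037 + 15554\right) - \left(1 - 53\right) = \left(-18530\right) 24591 - -52 = -455671230 + 52 = -455671178$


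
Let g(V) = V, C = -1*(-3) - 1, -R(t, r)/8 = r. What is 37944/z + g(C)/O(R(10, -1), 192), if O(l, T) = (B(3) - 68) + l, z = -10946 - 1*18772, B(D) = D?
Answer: -123458/94107 ≈ -1.3119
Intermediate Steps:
R(t, r) = -8*r
z = -29718 (z = -10946 - 18772 = -29718)
O(l, T) = -65 + l (O(l, T) = (3 - 68) + l = -65 + l)
C = 2 (C = 3 - 1 = 2)
37944/z + g(C)/O(R(10, -1), 192) = 37944/(-29718) + 2/(-65 - 8*(-1)) = 37944*(-1/29718) + 2/(-65 + 8) = -2108/1651 + 2/(-57) = -2108/1651 + 2*(-1/57) = -2108/1651 - 2/57 = -123458/94107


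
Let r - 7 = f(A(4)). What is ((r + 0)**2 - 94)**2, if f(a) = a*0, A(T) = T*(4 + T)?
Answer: 2025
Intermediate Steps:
f(a) = 0
r = 7 (r = 7 + 0 = 7)
((r + 0)**2 - 94)**2 = ((7 + 0)**2 - 94)**2 = (7**2 - 94)**2 = (49 - 94)**2 = (-45)**2 = 2025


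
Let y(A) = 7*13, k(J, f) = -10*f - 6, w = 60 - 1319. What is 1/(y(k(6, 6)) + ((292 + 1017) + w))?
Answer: 1/141 ≈ 0.0070922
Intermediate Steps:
w = -1259
k(J, f) = -6 - 10*f
y(A) = 91
1/(y(k(6, 6)) + ((292 + 1017) + w)) = 1/(91 + ((292 + 1017) - 1259)) = 1/(91 + (1309 - 1259)) = 1/(91 + 50) = 1/141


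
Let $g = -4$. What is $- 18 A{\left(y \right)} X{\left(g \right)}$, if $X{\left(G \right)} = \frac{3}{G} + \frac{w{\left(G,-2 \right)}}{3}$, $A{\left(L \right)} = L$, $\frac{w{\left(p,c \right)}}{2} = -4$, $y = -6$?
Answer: $-369$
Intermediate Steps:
$w{\left(p,c \right)} = -8$ ($w{\left(p,c \right)} = 2 \left(-4\right) = -8$)
$X{\left(G \right)} = - \frac{8}{3} + \frac{3}{G}$ ($X{\left(G \right)} = \frac{3}{G} - \frac{8}{3} = - \frac{8}{3} + \frac{3}{G}$)
$- 18 A{\left(y \right)} X{\left(g \right)} = \left(-18\right) \left(-6\right) \left(- \frac{8}{3} + \frac{3}{-4}\right) = 108 \left(- \frac{8}{3} + 3 \left(- \frac{1}{4}\right)\right) = 108 \left(- \frac{8}{3} - \frac{3}{4}\right) = 108 \left(- \frac{41}{12}\right) = -369$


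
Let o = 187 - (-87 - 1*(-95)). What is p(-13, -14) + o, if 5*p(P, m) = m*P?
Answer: 1077/5 ≈ 215.40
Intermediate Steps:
p(P, m) = P*m/5 (p(P, m) = (m*P)/5 = (P*m)/5 = P*m/5)
o = 179 (o = 187 - (-87 + 95) = 187 - 1*8 = 187 - 8 = 179)
p(-13, -14) + o = (1/5)*(-13)*(-14) + 179 = 182/5 + 179 = 1077/5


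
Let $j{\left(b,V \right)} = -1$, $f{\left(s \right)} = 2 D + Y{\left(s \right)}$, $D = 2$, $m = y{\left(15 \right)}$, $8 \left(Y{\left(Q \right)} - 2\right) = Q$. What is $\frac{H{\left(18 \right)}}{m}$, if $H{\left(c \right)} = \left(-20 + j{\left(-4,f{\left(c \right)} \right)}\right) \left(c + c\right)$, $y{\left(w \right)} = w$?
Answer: $- \frac{252}{5} \approx -50.4$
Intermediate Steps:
$Y{\left(Q \right)} = 2 + \frac{Q}{8}$
$m = 15$
$f{\left(s \right)} = 6 + \frac{s}{8}$ ($f{\left(s \right)} = 2 \cdot 2 + \left(2 + \frac{s}{8}\right) = 4 + \left(2 + \frac{s}{8}\right) = 6 + \frac{s}{8}$)
$H{\left(c \right)} = - 42 c$ ($H{\left(c \right)} = \left(-20 - 1\right) \left(c + c\right) = - 21 \cdot 2 c = - 42 c$)
$\frac{H{\left(18 \right)}}{m} = \frac{\left(-42\right) 18}{15} = \left(-756\right) \frac{1}{15} = - \frac{252}{5}$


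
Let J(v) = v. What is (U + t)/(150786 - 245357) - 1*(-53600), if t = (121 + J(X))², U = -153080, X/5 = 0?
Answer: 5069144039/94571 ≈ 53601.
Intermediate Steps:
X = 0 (X = 5*0 = 0)
t = 14641 (t = (121 + 0)² = 121² = 14641)
(U + t)/(150786 - 245357) - 1*(-53600) = (-153080 + 14641)/(150786 - 245357) - 1*(-53600) = -138439/(-94571) + 53600 = -138439*(-1/94571) + 53600 = 138439/94571 + 53600 = 5069144039/94571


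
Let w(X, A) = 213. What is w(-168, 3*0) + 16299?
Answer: 16512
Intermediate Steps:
w(-168, 3*0) + 16299 = 213 + 16299 = 16512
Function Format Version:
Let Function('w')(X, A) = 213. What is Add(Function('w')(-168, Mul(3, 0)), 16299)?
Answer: 16512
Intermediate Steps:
Add(Function('w')(-168, Mul(3, 0)), 16299) = Add(213, 16299) = 16512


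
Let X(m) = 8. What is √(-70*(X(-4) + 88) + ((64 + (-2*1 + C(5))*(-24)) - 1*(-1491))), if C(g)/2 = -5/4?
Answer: I*√5057 ≈ 71.113*I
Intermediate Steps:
C(g) = -5/2 (C(g) = 2*(-5/4) = -5/2)
√(-70*(X(-4) + 88) + ((64 + (-2*1 + C(5))*(-24)) - 1*(-1491))) = √(-70*(8 + 88) + ((64 + (-2*1 - 5/2)*(-24)) - 1*(-1491))) = √(-70*96 + ((64 + (-2 - 5/2)*(-24)) + 1491)) = √(-6720 + ((64 - 9/2*(-24)) + 1491)) = √(-6720 + ((64 + 108) + 1491)) = √(-6720 + (172 + 1491)) = √(-6720 + 1663) = √(-5057) = I*√5057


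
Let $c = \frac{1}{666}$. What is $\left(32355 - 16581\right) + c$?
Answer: $\frac{10505485}{666} \approx 15774.0$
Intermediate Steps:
$c = \frac{1}{666} \approx 0.0015015$
$\left(32355 - 16581\right) + c = \left(32355 - 16581\right) + \frac{1}{666} = 15774 + \frac{1}{666} = \frac{10505485}{666}$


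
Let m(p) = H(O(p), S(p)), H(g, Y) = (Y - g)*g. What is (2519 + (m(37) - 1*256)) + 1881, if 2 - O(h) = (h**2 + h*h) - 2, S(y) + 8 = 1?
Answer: -7451474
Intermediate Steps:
S(y) = -7 (S(y) = -8 + 1 = -7)
O(h) = 4 - 2*h**2 (O(h) = 2 - ((h**2 + h*h) - 2) = 2 - ((h**2 + h**2) - 2) = 2 - (2*h**2 - 2) = 2 - (-2 + 2*h**2) = 2 + (2 - 2*h**2) = 4 - 2*h**2)
H(g, Y) = g*(Y - g)
m(p) = (-11 + 2*p**2)*(4 - 2*p**2) (m(p) = (4 - 2*p**2)*(-7 - (4 - 2*p**2)) = (4 - 2*p**2)*(-7 + (-4 + 2*p**2)) = (4 - 2*p**2)*(-11 + 2*p**2) = (-11 + 2*p**2)*(4 - 2*p**2))
(2519 + (m(37) - 1*256)) + 1881 = (2519 + ((-44 - 4*37**4 + 30*37**2) - 1*256)) + 1881 = (2519 + ((-44 - 4*1874161 + 30*1369) - 256)) + 1881 = (2519 + ((-44 - 7496644 + 41070) - 256)) + 1881 = (2519 + (-7455618 - 256)) + 1881 = (2519 - 7455874) + 1881 = -7453355 + 1881 = -7451474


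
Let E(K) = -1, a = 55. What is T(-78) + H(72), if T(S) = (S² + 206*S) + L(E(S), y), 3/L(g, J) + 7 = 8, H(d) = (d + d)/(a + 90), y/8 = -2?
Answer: -1447101/145 ≈ -9980.0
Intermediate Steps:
y = -16 (y = 8*(-2) = -16)
H(d) = 2*d/145 (H(d) = (d + d)/(55 + 90) = (2*d)/145 = (2*d)*(1/145) = 2*d/145)
L(g, J) = 3 (L(g, J) = 3/(-7 + 8) = 3/1 = 3*1 = 3)
T(S) = 3 + S² + 206*S (T(S) = (S² + 206*S) + 3 = 3 + S² + 206*S)
T(-78) + H(72) = (3 + (-78)² + 206*(-78)) + (2/145)*72 = (3 + 6084 - 16068) + 144/145 = -9981 + 144/145 = -1447101/145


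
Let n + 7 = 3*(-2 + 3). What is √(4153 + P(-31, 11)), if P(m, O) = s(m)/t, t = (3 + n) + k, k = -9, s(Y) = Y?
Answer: √415610/10 ≈ 64.468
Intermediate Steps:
n = -4 (n = -7 + 3*(-2 + 3) = -7 + 3*1 = -7 + 3 = -4)
t = -10 (t = (3 - 4) - 9 = -1 - 9 = -10)
P(m, O) = -m/10 (P(m, O) = m/(-10) = m*(-⅒) = -m/10)
√(4153 + P(-31, 11)) = √(4153 - ⅒*(-31)) = √(4153 + 31/10) = √(41561/10) = √415610/10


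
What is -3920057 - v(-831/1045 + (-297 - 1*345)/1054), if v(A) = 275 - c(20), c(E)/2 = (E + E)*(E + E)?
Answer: -3917132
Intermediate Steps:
c(E) = 8*E² (c(E) = 2*((E + E)*(E + E)) = 2*((2*E)*(2*E)) = 2*(4*E²) = 8*E²)
v(A) = -2925 (v(A) = 275 - 8*20² = 275 - 8*400 = 275 - 1*3200 = 275 - 3200 = -2925)
-3920057 - v(-831/1045 + (-297 - 1*345)/1054) = -3920057 - 1*(-2925) = -3920057 + 2925 = -3917132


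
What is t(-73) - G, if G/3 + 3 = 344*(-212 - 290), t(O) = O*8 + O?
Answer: 517416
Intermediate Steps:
t(O) = 9*O (t(O) = 8*O + O = 9*O)
G = -518073 (G = -9 + 3*(344*(-212 - 290)) = -9 + 3*(344*(-502)) = -9 + 3*(-172688) = -9 - 518064 = -518073)
t(-73) - G = 9*(-73) - 1*(-518073) = -657 + 518073 = 517416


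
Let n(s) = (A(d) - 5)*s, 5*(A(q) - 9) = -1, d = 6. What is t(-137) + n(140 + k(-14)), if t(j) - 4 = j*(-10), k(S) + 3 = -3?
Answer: 9416/5 ≈ 1883.2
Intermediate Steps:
A(q) = 44/5 (A(q) = 9 + (⅕)*(-1) = 9 - ⅕ = 44/5)
k(S) = -6 (k(S) = -3 - 3 = -6)
n(s) = 19*s/5 (n(s) = (44/5 - 5)*s = 19*s/5)
t(j) = 4 - 10*j (t(j) = 4 + j*(-10) = 4 - 10*j)
t(-137) + n(140 + k(-14)) = (4 - 10*(-137)) + 19*(140 - 6)/5 = (4 + 1370) + (19/5)*134 = 1374 + 2546/5 = 9416/5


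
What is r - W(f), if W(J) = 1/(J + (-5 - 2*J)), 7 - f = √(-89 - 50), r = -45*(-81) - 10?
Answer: 1028717/283 + I*√139/283 ≈ 3635.0 + 0.04166*I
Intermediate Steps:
r = 3635 (r = 3645 - 10 = 3635)
f = 7 - I*√139 (f = 7 - √(-89 - 50) = 7 - √(-139) = 7 - I*√139 ≈ 7.0 - 11.79*I)
W(J) = 1/(-5 - J)
r - W(f) = 3635 - (-1)/(5 + (7 - I*√139)) = 3635 - (-1)/(12 - I*√139) = 3635 + 1/(12 - I*√139)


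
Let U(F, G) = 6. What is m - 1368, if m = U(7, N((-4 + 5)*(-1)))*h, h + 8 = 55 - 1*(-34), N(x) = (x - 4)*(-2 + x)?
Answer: -882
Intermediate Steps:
N(x) = (-4 + x)*(-2 + x)
h = 81 (h = -8 + (55 - 1*(-34)) = -8 + (55 + 34) = -8 + 89 = 81)
m = 486 (m = 6*81 = 486)
m - 1368 = 486 - 1368 = -882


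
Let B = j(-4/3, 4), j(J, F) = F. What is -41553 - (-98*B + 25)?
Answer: -41186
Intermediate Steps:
B = 4
-41553 - (-98*B + 25) = -41553 - (-98*4 + 25) = -41553 - (-392 + 25) = -41553 - 1*(-367) = -41553 + 367 = -41186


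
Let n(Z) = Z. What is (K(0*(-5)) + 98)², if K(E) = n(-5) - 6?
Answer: 7569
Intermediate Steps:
K(E) = -11 (K(E) = -5 - 6 = -11)
(K(0*(-5)) + 98)² = (-11 + 98)² = 87² = 7569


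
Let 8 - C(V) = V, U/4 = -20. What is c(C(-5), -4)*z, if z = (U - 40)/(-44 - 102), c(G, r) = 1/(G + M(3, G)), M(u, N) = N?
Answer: 30/949 ≈ 0.031612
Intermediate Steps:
U = -80 (U = 4*(-20) = -80)
C(V) = 8 - V
c(G, r) = 1/(2*G) (c(G, r) = 1/(G + G) = 1/(2*G))
z = 60/73 (z = (-80 - 40)/(-44 - 102) = -120/(-146) = -120*(-1/146) = 60/73 ≈ 0.82192)
c(C(-5), -4)*z = (1/(2*(8 - 1*(-5))))*(60/73) = (1/(2*(8 + 5)))*(60/73) = ((½)/13)*(60/73) = ((½)*(1/13))*(60/73) = (1/26)*(60/73) = 30/949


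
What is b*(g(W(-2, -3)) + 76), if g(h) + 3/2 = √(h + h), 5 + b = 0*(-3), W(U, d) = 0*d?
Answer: -745/2 ≈ -372.50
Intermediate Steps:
W(U, d) = 0
b = -5 (b = -5 + 0*(-3) = -5 + 0 = -5)
g(h) = -3/2 + √2*√h (g(h) = -3/2 + √(h + h) = -3/2 + √(2*h) = -3/2 + √2*√h)
b*(g(W(-2, -3)) + 76) = -5*((-3/2 + √2*√0) + 76) = -5*((-3/2 + √2*0) + 76) = -5*((-3/2 + 0) + 76) = -5*(-3/2 + 76) = -5*149/2 = -745/2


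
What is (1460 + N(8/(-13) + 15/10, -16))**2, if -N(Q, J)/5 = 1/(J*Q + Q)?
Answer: 10153786756/4761 ≈ 2.1327e+6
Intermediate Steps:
N(Q, J) = -5/(Q + J*Q) (N(Q, J) = -5/(J*Q + Q) = -5/(Q + J*Q))
(1460 + N(8/(-13) + 15/10, -16))**2 = (1460 - 5/((8/(-13) + 15/10)*(1 - 16)))**2 = (1460 - 5/((8*(-1/13) + 15*(1/10))*(-15)))**2 = (1460 - 5*(-1/15)/(-8/13 + 3/2))**2 = (1460 - 5*(-1/15)/23/26)**2 = (1460 - 5*26/23*(-1/15))**2 = (1460 + 26/69)**2 = (100766/69)**2 = 10153786756/4761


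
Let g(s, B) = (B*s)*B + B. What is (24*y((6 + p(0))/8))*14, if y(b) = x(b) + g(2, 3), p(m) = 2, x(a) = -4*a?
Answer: 5712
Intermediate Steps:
g(s, B) = B + s*B² (g(s, B) = s*B² + B = B + s*B²)
y(b) = 21 - 4*b (y(b) = -4*b + 3*(1 + 3*2) = -4*b + 3*(1 + 6) = -4*b + 3*7 = -4*b + 21 = 21 - 4*b)
(24*y((6 + p(0))/8))*14 = (24*(21 - 4*(6 + 2)/8))*14 = (24*(21 - 32/8))*14 = (24*(21 - 4*1))*14 = (24*(21 - 4))*14 = (24*17)*14 = 408*14 = 5712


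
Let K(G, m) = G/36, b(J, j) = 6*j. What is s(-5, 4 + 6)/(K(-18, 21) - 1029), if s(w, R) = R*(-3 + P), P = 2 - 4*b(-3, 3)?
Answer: 1460/2059 ≈ 0.70908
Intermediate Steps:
K(G, m) = G/36 (K(G, m) = G*(1/36) = G/36)
P = -70 (P = 2 - 24*3 = 2 - 4*18 = 2 - 72 = -70)
s(w, R) = -73*R (s(w, R) = R*(-3 - 70) = R*(-73) = -73*R)
s(-5, 4 + 6)/(K(-18, 21) - 1029) = (-73*(4 + 6))/((1/36)*(-18) - 1029) = (-73*10)/(-1/2 - 1029) = -730/(-2059/2) = -730*(-2/2059) = 1460/2059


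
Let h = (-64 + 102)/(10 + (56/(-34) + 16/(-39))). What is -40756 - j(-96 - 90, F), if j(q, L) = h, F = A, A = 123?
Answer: -107323145/2633 ≈ -40761.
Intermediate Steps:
F = 123
h = 12597/2633 (h = 38/(10 + (56*(-1/34) + 16*(-1/39))) = 38/(10 + (-28/17 - 16/39)) = 38/(10 - 1364/663) = 38/(5266/663) = 38*(663/5266) = 12597/2633 ≈ 4.7843)
j(q, L) = 12597/2633
-40756 - j(-96 - 90, F) = -40756 - 1*12597/2633 = -40756 - 12597/2633 = -107323145/2633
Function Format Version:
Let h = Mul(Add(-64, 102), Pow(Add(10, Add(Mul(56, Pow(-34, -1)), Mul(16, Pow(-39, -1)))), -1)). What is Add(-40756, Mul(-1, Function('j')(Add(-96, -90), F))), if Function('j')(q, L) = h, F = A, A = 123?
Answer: Rational(-107323145, 2633) ≈ -40761.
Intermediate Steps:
F = 123
h = Rational(12597, 2633) (h = Mul(38, Pow(Add(10, Add(Mul(56, Rational(-1, 34)), Mul(16, Rational(-1, 39)))), -1)) = Mul(38, Pow(Add(10, Add(Rational(-28, 17), Rational(-16, 39))), -1)) = Mul(38, Pow(Add(10, Rational(-1364, 663)), -1)) = Mul(38, Pow(Rational(5266, 663), -1)) = Mul(38, Rational(663, 5266)) = Rational(12597, 2633) ≈ 4.7843)
Function('j')(q, L) = Rational(12597, 2633)
Add(-40756, Mul(-1, Function('j')(Add(-96, -90), F))) = Add(-40756, Mul(-1, Rational(12597, 2633))) = Add(-40756, Rational(-12597, 2633)) = Rational(-107323145, 2633)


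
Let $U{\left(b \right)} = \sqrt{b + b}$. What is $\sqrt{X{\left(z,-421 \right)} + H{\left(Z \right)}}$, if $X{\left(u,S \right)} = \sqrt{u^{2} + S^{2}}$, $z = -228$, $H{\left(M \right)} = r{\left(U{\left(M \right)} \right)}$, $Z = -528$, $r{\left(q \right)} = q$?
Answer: $\sqrt{5 \sqrt{9169} + 4 i \sqrt{66}} \approx 21.893 + 0.74214 i$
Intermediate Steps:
$U{\left(b \right)} = \sqrt{2} \sqrt{b}$ ($U{\left(b \right)} = \sqrt{2 b} = \sqrt{2} \sqrt{b}$)
$H{\left(M \right)} = \sqrt{2} \sqrt{M}$
$X{\left(u,S \right)} = \sqrt{S^{2} + u^{2}}$
$\sqrt{X{\left(z,-421 \right)} + H{\left(Z \right)}} = \sqrt{\sqrt{\left(-421\right)^{2} + \left(-228\right)^{2}} + \sqrt{2} \sqrt{-528}} = \sqrt{\sqrt{177241 + 51984} + \sqrt{2} \cdot 4 i \sqrt{33}} = \sqrt{\sqrt{229225} + 4 i \sqrt{66}} = \sqrt{5 \sqrt{9169} + 4 i \sqrt{66}}$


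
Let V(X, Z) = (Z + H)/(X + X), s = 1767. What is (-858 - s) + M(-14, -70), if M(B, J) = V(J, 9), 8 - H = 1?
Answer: -91879/35 ≈ -2625.1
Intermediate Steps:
H = 7 (H = 8 - 1*1 = 8 - 1 = 7)
V(X, Z) = (7 + Z)/(2*X) (V(X, Z) = (Z + 7)/(X + X) = (7 + Z)/((2*X)) = (7 + Z)*(1/(2*X)) = (7 + Z)/(2*X))
M(B, J) = 8/J (M(B, J) = (7 + 9)/(2*J) = (1/2)*16/J = 8/J)
(-858 - s) + M(-14, -70) = (-858 - 1*1767) + 8/(-70) = (-858 - 1767) + 8*(-1/70) = -2625 - 4/35 = -91879/35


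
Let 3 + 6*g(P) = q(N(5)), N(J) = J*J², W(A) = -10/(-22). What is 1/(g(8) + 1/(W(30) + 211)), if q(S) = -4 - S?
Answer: -2326/51161 ≈ -0.045464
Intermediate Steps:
W(A) = 5/11 (W(A) = -10*(-1/22) = 5/11)
N(J) = J³
g(P) = -22 (g(P) = -½ + (-4 - 1*5³)/6 = -½ + (-4 - 1*125)/6 = -½ + (-4 - 125)/6 = -½ + (⅙)*(-129) = -½ - 43/2 = -22)
1/(g(8) + 1/(W(30) + 211)) = 1/(-22 + 1/(5/11 + 211)) = 1/(-22 + 1/(2326/11)) = 1/(-22 + 11/2326) = 1/(-51161/2326) = -2326/51161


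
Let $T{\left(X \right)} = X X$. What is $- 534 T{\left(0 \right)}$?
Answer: $0$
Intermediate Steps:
$T{\left(X \right)} = X^{2}$
$- 534 T{\left(0 \right)} = - 534 \cdot 0^{2} = \left(-534\right) 0 = 0$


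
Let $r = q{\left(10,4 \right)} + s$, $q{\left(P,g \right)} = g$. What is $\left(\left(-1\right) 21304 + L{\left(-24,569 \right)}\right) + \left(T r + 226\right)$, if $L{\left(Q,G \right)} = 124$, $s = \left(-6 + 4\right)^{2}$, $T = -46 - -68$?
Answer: $-20778$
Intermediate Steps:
$T = 22$ ($T = -46 + 68 = 22$)
$s = 4$ ($s = \left(-2\right)^{2} = 4$)
$r = 8$ ($r = 4 + 4 = 8$)
$\left(\left(-1\right) 21304 + L{\left(-24,569 \right)}\right) + \left(T r + 226\right) = \left(\left(-1\right) 21304 + 124\right) + \left(22 \cdot 8 + 226\right) = \left(-21304 + 124\right) + \left(176 + 226\right) = -21180 + 402 = -20778$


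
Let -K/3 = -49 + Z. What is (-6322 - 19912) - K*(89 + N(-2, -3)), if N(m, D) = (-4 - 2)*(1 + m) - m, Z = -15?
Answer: -44858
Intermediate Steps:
K = 192 (K = -3*(-49 - 15) = -3*(-64) = 192)
N(m, D) = -6 - 7*m (N(m, D) = -6*(1 + m) - m = (-6 - 6*m) - m = -6 - 7*m)
(-6322 - 19912) - K*(89 + N(-2, -3)) = (-6322 - 19912) - 192*(89 + (-6 - 7*(-2))) = -26234 - 192*(89 + (-6 + 14)) = -26234 - 192*(89 + 8) = -26234 - 192*97 = -26234 - 1*18624 = -26234 - 18624 = -44858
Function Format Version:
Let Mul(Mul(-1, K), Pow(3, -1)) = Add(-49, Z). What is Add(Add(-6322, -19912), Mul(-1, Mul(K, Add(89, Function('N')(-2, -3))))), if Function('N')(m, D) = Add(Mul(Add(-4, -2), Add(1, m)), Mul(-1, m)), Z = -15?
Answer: -44858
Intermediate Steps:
K = 192 (K = Mul(-3, Add(-49, -15)) = Mul(-3, -64) = 192)
Function('N')(m, D) = Add(-6, Mul(-7, m)) (Function('N')(m, D) = Add(Mul(-6, Add(1, m)), Mul(-1, m)) = Add(Add(-6, Mul(-6, m)), Mul(-1, m)) = Add(-6, Mul(-7, m)))
Add(Add(-6322, -19912), Mul(-1, Mul(K, Add(89, Function('N')(-2, -3))))) = Add(Add(-6322, -19912), Mul(-1, Mul(192, Add(89, Add(-6, Mul(-7, -2)))))) = Add(-26234, Mul(-1, Mul(192, Add(89, Add(-6, 14))))) = Add(-26234, Mul(-1, Mul(192, Add(89, 8)))) = Add(-26234, Mul(-1, Mul(192, 97))) = Add(-26234, Mul(-1, 18624)) = Add(-26234, -18624) = -44858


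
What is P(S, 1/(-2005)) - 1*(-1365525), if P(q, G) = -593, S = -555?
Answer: 1364932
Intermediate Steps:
P(S, 1/(-2005)) - 1*(-1365525) = -593 - 1*(-1365525) = -593 + 1365525 = 1364932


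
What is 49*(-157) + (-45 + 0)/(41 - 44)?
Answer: -7678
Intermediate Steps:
49*(-157) + (-45 + 0)/(41 - 44) = -7693 - 45/(-3) = -7693 - 45*(-⅓) = -7693 + 15 = -7678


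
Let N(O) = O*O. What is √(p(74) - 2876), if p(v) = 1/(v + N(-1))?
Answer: I*√647097/15 ≈ 53.628*I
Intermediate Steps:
N(O) = O²
p(v) = 1/(1 + v) (p(v) = 1/(v + (-1)²) = 1/(v + 1) = 1/(1 + v))
√(p(74) - 2876) = √(1/(1 + 74) - 2876) = √(1/75 - 2876) = √(-215699/75) = I*√647097/15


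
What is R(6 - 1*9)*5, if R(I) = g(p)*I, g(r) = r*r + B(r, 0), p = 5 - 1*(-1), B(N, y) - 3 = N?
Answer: -675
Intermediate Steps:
B(N, y) = 3 + N
p = 6 (p = 5 + 1 = 6)
g(r) = 3 + r + r**2 (g(r) = r*r + (3 + r) = r**2 + (3 + r) = 3 + r + r**2)
R(I) = 45*I (R(I) = (3 + 6 + 6**2)*I = (3 + 6 + 36)*I = 45*I)
R(6 - 1*9)*5 = (45*(6 - 1*9))*5 = (45*(6 - 9))*5 = (45*(-3))*5 = -135*5 = -675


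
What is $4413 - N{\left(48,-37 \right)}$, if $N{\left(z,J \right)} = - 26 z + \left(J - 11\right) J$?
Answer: $3885$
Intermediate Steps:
$N{\left(z,J \right)} = - 26 z + J \left(-11 + J\right)$ ($N{\left(z,J \right)} = - 26 z + \left(-11 + J\right) J = - 26 z + J \left(-11 + J\right)$)
$4413 - N{\left(48,-37 \right)} = 4413 - \left(\left(-37\right)^{2} - 1248 - -407\right) = 4413 - \left(1369 - 1248 + 407\right) = 4413 - 528 = 3885$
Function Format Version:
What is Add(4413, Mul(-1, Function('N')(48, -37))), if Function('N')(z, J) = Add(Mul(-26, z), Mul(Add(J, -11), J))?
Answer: 3885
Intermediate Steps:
Function('N')(z, J) = Add(Mul(-26, z), Mul(J, Add(-11, J))) (Function('N')(z, J) = Add(Mul(-26, z), Mul(Add(-11, J), J)) = Add(Mul(-26, z), Mul(J, Add(-11, J))))
Add(4413, Mul(-1, Function('N')(48, -37))) = Add(4413, Mul(-1, Add(Pow(-37, 2), Mul(-26, 48), Mul(-11, -37)))) = Add(4413, Mul(-1, Add(1369, -1248, 407))) = Add(4413, Mul(-1, 528)) = Add(4413, -528) = 3885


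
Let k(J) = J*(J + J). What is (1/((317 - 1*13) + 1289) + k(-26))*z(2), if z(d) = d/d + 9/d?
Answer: 23691107/3186 ≈ 7436.0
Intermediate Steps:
k(J) = 2*J² (k(J) = J*(2*J) = 2*J²)
z(d) = 1 + 9/d
(1/((317 - 1*13) + 1289) + k(-26))*z(2) = (1/((317 - 1*13) + 1289) + 2*(-26)²)*((9 + 2)/2) = (1/((317 - 13) + 1289) + 2*676)*((½)*11) = (1/(304 + 1289) + 1352)*(11/2) = (1/1593 + 1352)*(11/2) = (2153737/1593)*(11/2) = 23691107/3186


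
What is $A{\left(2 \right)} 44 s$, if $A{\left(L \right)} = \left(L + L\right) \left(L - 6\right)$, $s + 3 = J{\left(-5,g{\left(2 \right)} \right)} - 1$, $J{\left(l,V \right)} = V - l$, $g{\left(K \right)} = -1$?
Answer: $0$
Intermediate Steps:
$s = 0$ ($s = -3 - -3 = -3 + \left(\left(-1 + 5\right) - 1\right) = -3 + \left(4 - 1\right) = -3 + 3 = 0$)
$A{\left(L \right)} = 2 L \left(-6 + L\right)$
$A{\left(2 \right)} 44 s = 2 \cdot 2 \left(-6 + 2\right) 44 \cdot 0 = 2 \cdot 2 \left(-4\right) 44 \cdot 0 = \left(-16\right) 44 \cdot 0 = \left(-704\right) 0 = 0$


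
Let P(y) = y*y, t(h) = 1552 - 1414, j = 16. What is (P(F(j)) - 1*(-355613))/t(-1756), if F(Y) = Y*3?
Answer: 357917/138 ≈ 2593.6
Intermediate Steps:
t(h) = 138
F(Y) = 3*Y
P(y) = y²
(P(F(j)) - 1*(-355613))/t(-1756) = ((3*16)² - 1*(-355613))/138 = (48² + 355613)*(1/138) = (2304 + 355613)*(1/138) = 357917*(1/138) = 357917/138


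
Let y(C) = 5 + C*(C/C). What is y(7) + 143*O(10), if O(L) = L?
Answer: 1442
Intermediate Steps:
y(C) = 5 + C (y(C) = 5 + C*1 = 5 + C)
y(7) + 143*O(10) = (5 + 7) + 143*10 = 12 + 1430 = 1442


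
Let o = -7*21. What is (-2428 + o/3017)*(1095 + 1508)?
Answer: -2724010867/431 ≈ -6.3202e+6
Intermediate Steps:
o = -147
(-2428 + o/3017)*(1095 + 1508) = (-2428 - 147/3017)*(1095 + 1508) = (-2428 - 147*1/3017)*2603 = (-2428 - 21/431)*2603 = -1046489/431*2603 = -2724010867/431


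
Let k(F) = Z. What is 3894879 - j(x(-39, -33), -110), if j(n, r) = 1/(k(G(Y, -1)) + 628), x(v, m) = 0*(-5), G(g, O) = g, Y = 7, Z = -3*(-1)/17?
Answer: 41593412824/10679 ≈ 3.8949e+6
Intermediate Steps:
Z = 3/17 (Z = 3*(1/17) = 3/17 ≈ 0.17647)
x(v, m) = 0
k(F) = 3/17
j(n, r) = 17/10679 (j(n, r) = 1/(3/17 + 628) = 1/(10679/17) = 17/10679)
3894879 - j(x(-39, -33), -110) = 3894879 - 1*17/10679 = 3894879 - 17/10679 = 41593412824/10679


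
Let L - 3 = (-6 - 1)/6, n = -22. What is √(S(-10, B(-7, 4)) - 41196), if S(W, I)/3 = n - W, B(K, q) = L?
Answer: 4*I*√2577 ≈ 203.06*I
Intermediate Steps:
L = 11/6 (L = 3 + (-6 - 1)/6 = 3 - 7*⅙ = 3 - 7/6 = 11/6 ≈ 1.8333)
B(K, q) = 11/6
S(W, I) = -66 - 3*W (S(W, I) = 3*(-22 - W) = -66 - 3*W)
√(S(-10, B(-7, 4)) - 41196) = √((-66 - 3*(-10)) - 41196) = √((-66 + 30) - 41196) = √(-36 - 41196) = √(-41232) = 4*I*√2577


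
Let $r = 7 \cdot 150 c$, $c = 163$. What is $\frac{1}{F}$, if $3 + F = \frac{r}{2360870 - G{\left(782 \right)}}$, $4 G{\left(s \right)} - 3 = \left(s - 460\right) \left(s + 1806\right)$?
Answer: $- \frac{2870047}{8381941} \approx -0.34241$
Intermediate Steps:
$G{\left(s \right)} = \frac{3}{4} + \frac{\left(-460 + s\right) \left(1806 + s\right)}{4}$ ($G{\left(s \right)} = \frac{3}{4} + \frac{\left(s - 460\right) \left(s + 1806\right)}{4} = \frac{3}{4} + \frac{\left(-460 + s\right) \left(1806 + s\right)}{4}$)
$r = 171150$ ($r = 7 \cdot 150 \cdot 163 = 1050 \cdot 163 = 171150$)
$F = - \frac{8381941}{2870047}$ ($F = -3 + \frac{171150}{2360870 - \left(- \frac{830757}{4} + \frac{782^{2}}{4} + \frac{673}{2} \cdot 782\right)} = -3 + \frac{171150}{2360870 - \left(- \frac{830757}{4} + \frac{1}{4} \cdot 611524 + 263143\right)} = -3 + \frac{171150}{2360870 - \left(- \frac{830757}{4} + 152881 + 263143\right)} = -3 + \frac{171150}{2360870 - \frac{833339}{4}} = -3 + \frac{171150}{\frac{8610141}{4}} = -3 + 171150 \cdot \frac{4}{8610141} = -3 + \frac{228200}{2870047} = - \frac{8381941}{2870047} \approx -2.9205$)
$\frac{1}{F} = \frac{1}{- \frac{8381941}{2870047}} = - \frac{2870047}{8381941}$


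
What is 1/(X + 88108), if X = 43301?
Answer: 1/131409 ≈ 7.6098e-6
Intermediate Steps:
1/(X + 88108) = 1/(43301 + 88108) = 1/131409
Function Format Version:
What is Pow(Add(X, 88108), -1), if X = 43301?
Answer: Rational(1, 131409) ≈ 7.6098e-6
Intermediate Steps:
Pow(Add(X, 88108), -1) = Pow(Add(43301, 88108), -1) = Pow(131409, -1) = Rational(1, 131409)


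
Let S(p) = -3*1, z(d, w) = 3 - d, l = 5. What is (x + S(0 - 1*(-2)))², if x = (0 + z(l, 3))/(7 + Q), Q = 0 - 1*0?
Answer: 529/49 ≈ 10.796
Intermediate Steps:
Q = 0 (Q = 0 + 0 = 0)
x = -2/7 (x = (0 + (3 - 1*5))/(7 + 0) = (0 + (3 - 5))/7 = (0 - 2)*(⅐) = -2*⅐ = -2/7 ≈ -0.28571)
S(p) = -3
(x + S(0 - 1*(-2)))² = (-2/7 - 3)² = (-23/7)² = 529/49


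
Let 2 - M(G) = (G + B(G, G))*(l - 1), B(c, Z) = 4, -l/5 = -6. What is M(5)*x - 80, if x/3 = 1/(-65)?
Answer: -4423/65 ≈ -68.046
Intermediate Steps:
l = 30 (l = -5*(-6) = 30)
x = -3/65 (x = 3/(-65) = 3*(-1/65) = -3/65 ≈ -0.046154)
M(G) = -114 - 29*G (M(G) = 2 - (G + 4)*(30 - 1) = 2 - (4 + G)*29 = 2 - (116 + 29*G) = 2 + (-116 - 29*G) = -114 - 29*G)
M(5)*x - 80 = (-114 - 29*5)*(-3/65) - 80 = (-114 - 145)*(-3/65) - 80 = -259*(-3/65) - 80 = 777/65 - 80 = -4423/65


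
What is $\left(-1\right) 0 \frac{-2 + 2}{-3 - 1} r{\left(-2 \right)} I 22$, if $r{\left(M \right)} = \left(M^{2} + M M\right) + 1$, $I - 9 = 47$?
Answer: $0$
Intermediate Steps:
$I = 56$ ($I = 9 + 47 = 56$)
$r{\left(M \right)} = 1 + 2 M^{2}$ ($r{\left(M \right)} = \left(M^{2} + M^{2}\right) + 1 = 2 M^{2} + 1 = 1 + 2 M^{2}$)
$\left(-1\right) 0 \frac{-2 + 2}{-3 - 1} r{\left(-2 \right)} I 22 = \left(-1\right) 0 \frac{-2 + 2}{-3 - 1} \left(1 + 2 \left(-2\right)^{2}\right) 56 \cdot 22 = 0 \frac{0}{-4} \left(1 + 2 \cdot 4\right) 56 \cdot 22 = 0 \cdot 0 \left(- \frac{1}{4}\right) \left(1 + 8\right) 56 \cdot 22 = 0 \cdot 0 \cdot 9 \cdot 56 \cdot 22 = 0 \cdot 9 \cdot 56 \cdot 22 = 0 \cdot 56 \cdot 22 = 0 \cdot 22 = 0$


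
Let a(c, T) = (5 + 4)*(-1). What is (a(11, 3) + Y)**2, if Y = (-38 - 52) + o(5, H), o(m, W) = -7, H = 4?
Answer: 11236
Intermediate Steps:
a(c, T) = -9 (a(c, T) = 9*(-1) = -9)
Y = -97 (Y = (-38 - 52) - 7 = -90 - 7 = -97)
(a(11, 3) + Y)**2 = (-9 - 97)**2 = (-106)**2 = 11236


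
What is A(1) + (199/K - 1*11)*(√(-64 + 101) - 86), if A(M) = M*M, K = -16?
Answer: 16133/8 - 375*√37/16 ≈ 1874.1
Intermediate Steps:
A(M) = M²
A(1) + (199/K - 1*11)*(√(-64 + 101) - 86) = 1² + (199/(-16) - 1*11)*(√(-64 + 101) - 86) = 1 + (199*(-1/16) - 11)*(√37 - 86) = 1 + (-199/16 - 11)*(-86 + √37) = 1 - 375*(-86 + √37)/16 = 1 + (16125/8 - 375*√37/16) = 16133/8 - 375*√37/16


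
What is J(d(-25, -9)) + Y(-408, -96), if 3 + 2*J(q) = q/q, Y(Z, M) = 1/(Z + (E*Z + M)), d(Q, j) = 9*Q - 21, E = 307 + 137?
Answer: -181657/181656 ≈ -1.0000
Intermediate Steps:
E = 444
d(Q, j) = -21 + 9*Q
Y(Z, M) = 1/(M + 445*Z) (Y(Z, M) = 1/(Z + (444*Z + M)) = 1/(Z + (M + 444*Z)) = 1/(M + 445*Z))
J(q) = -1 (J(q) = -3/2 + (q/q)/2 = -3/2 + (½)*1 = -3/2 + ½ = -1)
J(d(-25, -9)) + Y(-408, -96) = -1 + 1/(-96 + 445*(-408)) = -1 + 1/(-96 - 181560) = -1 + 1/(-181656) = -1 - 1/181656 = -181657/181656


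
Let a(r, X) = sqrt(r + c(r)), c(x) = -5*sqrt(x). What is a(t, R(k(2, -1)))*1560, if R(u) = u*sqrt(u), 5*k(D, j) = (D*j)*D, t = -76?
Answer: 1560*sqrt(-76 - 10*I*sqrt(19)) ≈ 3759.0 - 14110.0*I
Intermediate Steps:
k(D, j) = j*D**2/5 (k(D, j) = ((D*j)*D)/5 = (j*D**2)/5 = j*D**2/5)
R(u) = u**(3/2)
a(r, X) = sqrt(r - 5*sqrt(r))
a(t, R(k(2, -1)))*1560 = sqrt(-76 - 10*I*sqrt(19))*1560 = 1560*sqrt(-76 - 10*I*sqrt(19))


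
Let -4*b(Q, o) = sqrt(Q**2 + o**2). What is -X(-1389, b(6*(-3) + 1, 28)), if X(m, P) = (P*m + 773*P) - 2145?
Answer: 2145 - 154*sqrt(1073) ≈ -2899.5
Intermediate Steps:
b(Q, o) = -sqrt(Q**2 + o**2)/4
X(m, P) = -2145 + 773*P + P*m (X(m, P) = (773*P + P*m) - 2145 = -2145 + 773*P + P*m)
-X(-1389, b(6*(-3) + 1, 28)) = -(-2145 + 773*(-sqrt((6*(-3) + 1)**2 + 28**2)/4) - sqrt((6*(-3) + 1)**2 + 28**2)/4*(-1389)) = -(-2145 + 773*(-sqrt((-18 + 1)**2 + 784)/4) - sqrt((-18 + 1)**2 + 784)/4*(-1389)) = -(-2145 + 773*(-sqrt((-17)**2 + 784)/4) - sqrt((-17)**2 + 784)/4*(-1389)) = -(-2145 + 773*(-sqrt(289 + 784)/4) - sqrt(289 + 784)/4*(-1389)) = -(-2145 + 773*(-sqrt(1073)/4) - sqrt(1073)/4*(-1389)) = -(-2145 - 773*sqrt(1073)/4 + 1389*sqrt(1073)/4) = -(-2145 + 154*sqrt(1073)) = 2145 - 154*sqrt(1073)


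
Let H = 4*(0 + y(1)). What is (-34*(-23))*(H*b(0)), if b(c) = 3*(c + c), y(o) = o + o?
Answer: 0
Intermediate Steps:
y(o) = 2*o
b(c) = 6*c (b(c) = 3*(2*c) = 6*c)
H = 8 (H = 4*(0 + 2*1) = 4*(0 + 2) = 4*2 = 8)
(-34*(-23))*(H*b(0)) = (-34*(-23))*(8*(6*0)) = 782*(8*0) = 782*0 = 0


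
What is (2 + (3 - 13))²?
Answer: 64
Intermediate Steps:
(2 + (3 - 13))² = (2 - 10)² = (-8)² = 64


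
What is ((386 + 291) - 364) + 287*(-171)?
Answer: -48764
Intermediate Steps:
((386 + 291) - 364) + 287*(-171) = (677 - 364) - 49077 = 313 - 49077 = -48764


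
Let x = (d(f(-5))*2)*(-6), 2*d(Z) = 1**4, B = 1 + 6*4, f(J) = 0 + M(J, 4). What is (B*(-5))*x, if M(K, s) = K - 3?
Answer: 750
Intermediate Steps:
M(K, s) = -3 + K
f(J) = -3 + J (f(J) = 0 + (-3 + J) = -3 + J)
B = 25 (B = 1 + 24 = 25)
d(Z) = 1/2 (d(Z) = (1/2)*1**4 = (1/2)*1 = 1/2)
x = -6 (x = ((1/2)*2)*(-6) = 1*(-6) = -6)
(B*(-5))*x = (25*(-5))*(-6) = -125*(-6) = 750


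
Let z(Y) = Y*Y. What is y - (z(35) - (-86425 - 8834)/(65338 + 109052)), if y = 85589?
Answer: 4904047567/58130 ≈ 84364.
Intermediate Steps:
z(Y) = Y**2
y - (z(35) - (-86425 - 8834)/(65338 + 109052)) = 85589 - (35**2 - (-86425 - 8834)/(65338 + 109052)) = 85589 - (1225 - (-95259)/174390) = 85589 - (1225 - 1*(-31753/58130)) = 85589 - (1225 + 31753/58130) = 85589 - 1*71241003/58130 = 85589 - 71241003/58130 = 4904047567/58130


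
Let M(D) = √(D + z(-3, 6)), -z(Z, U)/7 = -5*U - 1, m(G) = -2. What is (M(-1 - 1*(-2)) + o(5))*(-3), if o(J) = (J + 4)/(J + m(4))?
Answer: -9 - 3*√218 ≈ -53.294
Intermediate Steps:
z(Z, U) = 7 + 35*U (z(Z, U) = -7*(-5*U - 1) = -7*(-1 - 5*U) = 7 + 35*U)
o(J) = (4 + J)/(-2 + J) (o(J) = (J + 4)/(J - 2) = (4 + J)/(-2 + J))
M(D) = √(217 + D) (M(D) = √(D + (7 + 35*6)) = √(D + (7 + 210)) = √(D + 217) = √(217 + D))
(M(-1 - 1*(-2)) + o(5))*(-3) = (√(217 + (-1 - 1*(-2))) + (4 + 5)/(-2 + 5))*(-3) = (√(217 + (-1 + 2)) + 9/3)*(-3) = (√(217 + 1) + (⅓)*9)*(-3) = (√218 + 3)*(-3) = (3 + √218)*(-3) = -9 - 3*√218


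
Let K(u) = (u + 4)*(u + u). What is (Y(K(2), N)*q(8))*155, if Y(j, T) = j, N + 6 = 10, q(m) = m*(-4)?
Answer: -119040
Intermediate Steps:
q(m) = -4*m
K(u) = 2*u*(4 + u) (K(u) = (4 + u)*(2*u) = 2*u*(4 + u))
N = 4 (N = -6 + 10 = 4)
(Y(K(2), N)*q(8))*155 = ((2*2*(4 + 2))*(-4*8))*155 = ((2*2*6)*(-32))*155 = (24*(-32))*155 = -768*155 = -119040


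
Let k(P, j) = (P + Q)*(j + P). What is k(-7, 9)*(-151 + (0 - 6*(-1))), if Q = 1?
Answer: 1740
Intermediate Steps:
k(P, j) = (1 + P)*(P + j) (k(P, j) = (P + 1)*(j + P) = (1 + P)*(P + j))
k(-7, 9)*(-151 + (0 - 6*(-1))) = (-7 + 9 + (-7)**2 - 7*9)*(-151 + (0 - 6*(-1))) = (-7 + 9 + 49 - 63)*(-151 + (0 + 6)) = -12*(-151 + 6) = -12*(-145) = 1740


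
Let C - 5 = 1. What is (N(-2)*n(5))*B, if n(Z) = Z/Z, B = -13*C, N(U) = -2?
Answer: 156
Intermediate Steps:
C = 6 (C = 5 + 1 = 6)
B = -78 (B = -13*6 = -78)
n(Z) = 1
(N(-2)*n(5))*B = -2*1*(-78) = -2*(-78) = 156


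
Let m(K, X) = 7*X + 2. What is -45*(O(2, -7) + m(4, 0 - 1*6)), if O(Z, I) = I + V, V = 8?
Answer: 1755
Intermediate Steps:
m(K, X) = 2 + 7*X
O(Z, I) = 8 + I (O(Z, I) = I + 8 = 8 + I)
-45*(O(2, -7) + m(4, 0 - 1*6)) = -45*((8 - 7) + (2 + 7*(0 - 1*6))) = -45*(1 + (2 + 7*(0 - 6))) = -45*(1 + (2 + 7*(-6))) = -45*(1 + (2 - 42)) = -45*(1 - 40) = -45*(-39) = 1755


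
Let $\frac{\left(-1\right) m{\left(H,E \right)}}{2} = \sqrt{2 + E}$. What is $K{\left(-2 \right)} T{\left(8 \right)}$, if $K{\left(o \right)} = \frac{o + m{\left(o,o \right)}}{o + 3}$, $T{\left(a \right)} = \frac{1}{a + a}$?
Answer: $- \frac{1}{8} \approx -0.125$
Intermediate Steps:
$m{\left(H,E \right)} = - 2 \sqrt{2 + E}$
$T{\left(a \right)} = \frac{1}{2 a}$
$K{\left(o \right)} = \frac{o - 2 \sqrt{2 + o}}{3 + o}$ ($K{\left(o \right)} = \frac{o - 2 \sqrt{2 + o}}{o + 3} = \frac{o - 2 \sqrt{2 + o}}{3 + o}$)
$K{\left(-2 \right)} T{\left(8 \right)} = \frac{-2 - 2 \sqrt{2 - 2}}{3 - 2} \frac{1}{2 \cdot 8} = \frac{-2 - 2 \sqrt{0}}{1} \cdot \frac{1}{2} \cdot \frac{1}{8} = 1 \left(-2 - 0\right) \frac{1}{16} = 1 \left(-2 + 0\right) \frac{1}{16} = 1 \left(-2\right) \frac{1}{16} = \left(-2\right) \frac{1}{16} = - \frac{1}{8}$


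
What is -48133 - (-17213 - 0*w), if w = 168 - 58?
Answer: -30920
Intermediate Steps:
w = 110
-48133 - (-17213 - 0*w) = -48133 - (-17213 - 0*110) = -48133 - (-17213 - 1*0) = -48133 - (-17213 + 0) = -48133 - 1*(-17213) = -48133 + 17213 = -30920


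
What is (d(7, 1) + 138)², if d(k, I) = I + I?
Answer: 19600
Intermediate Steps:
d(k, I) = 2*I
(d(7, 1) + 138)² = (2*1 + 138)² = (2 + 138)² = 140² = 19600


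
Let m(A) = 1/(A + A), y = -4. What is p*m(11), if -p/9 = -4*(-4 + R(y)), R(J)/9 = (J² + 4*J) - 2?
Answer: -36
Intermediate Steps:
m(A) = 1/(2*A)
R(J) = -18 + 9*J² + 36*J (R(J) = 9*((J² + 4*J) - 2) = 9*(-2 + J² + 4*J) = -18 + 9*J² + 36*J)
p = -792 (p = -(-36)*(-4 + (-18 + 9*(-4)² + 36*(-4))) = -(-36)*(-4 + (-18 + 9*16 - 144)) = -(-36)*(-4 + (-18 + 144 - 144)) = -(-36)*(-4 - 18) = -(-36)*(-22) = -9*88 = -792)
p*m(11) = -396/11 = -792*1/22 = -36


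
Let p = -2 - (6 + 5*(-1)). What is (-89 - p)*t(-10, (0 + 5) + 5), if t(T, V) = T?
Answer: 860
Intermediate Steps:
p = -3 (p = -2 - (6 - 5) = -2 - 1*1 = -2 - 1 = -3)
(-89 - p)*t(-10, (0 + 5) + 5) = (-89 - 1*(-3))*(-10) = (-89 + 3)*(-10) = -86*(-10) = 860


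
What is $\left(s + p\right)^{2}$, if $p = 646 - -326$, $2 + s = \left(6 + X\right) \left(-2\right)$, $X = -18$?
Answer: $988036$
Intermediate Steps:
$s = 22$ ($s = -2 + \left(6 - 18\right) \left(-2\right) = -2 - -24 = -2 + 24 = 22$)
$p = 972$ ($p = 646 + 326 = 972$)
$\left(s + p\right)^{2} = \left(22 + 972\right)^{2} = 994^{2} = 988036$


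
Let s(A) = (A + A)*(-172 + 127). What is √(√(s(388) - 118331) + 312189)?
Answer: √(312189 + I*√153251) ≈ 558.74 + 0.35*I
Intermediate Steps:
s(A) = -90*A (s(A) = (2*A)*(-45) = -90*A)
√(√(s(388) - 118331) + 312189) = √(√(-90*388 - 118331) + 312189) = √(√(-34920 - 118331) + 312189) = √(√(-153251) + 312189) = √(I*√153251 + 312189) = √(312189 + I*√153251)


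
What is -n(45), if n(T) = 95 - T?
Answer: -50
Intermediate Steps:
-n(45) = -(95 - 1*45) = -(95 - 45) = -1*50 = -50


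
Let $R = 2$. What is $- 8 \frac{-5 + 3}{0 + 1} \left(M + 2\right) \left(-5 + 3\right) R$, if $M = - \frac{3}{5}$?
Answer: $- \frac{448}{5} \approx -89.6$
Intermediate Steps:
$M = - \frac{3}{5}$ ($M = \left(-3\right) \frac{1}{5} = - \frac{3}{5} \approx -0.6$)
$- 8 \frac{-5 + 3}{0 + 1} \left(M + 2\right) \left(-5 + 3\right) R = - 8 \frac{-5 + 3}{0 + 1} \left(- \frac{3}{5} + 2\right) \left(-5 + 3\right) 2 = - 8 - \frac{2}{1} \cdot \frac{7}{5} \left(\left(-2\right) 2\right) = - 8 \left(-2\right) 1 \cdot \frac{7}{5} \left(-4\right) = - 8 \left(\left(-2\right) \frac{7}{5}\right) \left(-4\right) = \left(-8\right) \left(- \frac{14}{5}\right) \left(-4\right) = \frac{112}{5} \left(-4\right) = - \frac{448}{5}$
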